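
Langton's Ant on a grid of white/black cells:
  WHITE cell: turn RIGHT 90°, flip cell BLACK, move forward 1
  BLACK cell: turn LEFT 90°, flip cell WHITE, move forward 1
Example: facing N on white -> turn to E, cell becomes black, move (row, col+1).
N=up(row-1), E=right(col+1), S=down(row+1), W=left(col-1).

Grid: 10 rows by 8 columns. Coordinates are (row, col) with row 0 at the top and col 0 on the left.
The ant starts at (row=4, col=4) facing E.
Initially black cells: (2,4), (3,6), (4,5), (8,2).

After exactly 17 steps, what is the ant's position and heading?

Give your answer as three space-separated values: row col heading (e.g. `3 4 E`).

Answer: 5 6 S

Derivation:
Step 1: on WHITE (4,4): turn R to S, flip to black, move to (5,4). |black|=5
Step 2: on WHITE (5,4): turn R to W, flip to black, move to (5,3). |black|=6
Step 3: on WHITE (5,3): turn R to N, flip to black, move to (4,3). |black|=7
Step 4: on WHITE (4,3): turn R to E, flip to black, move to (4,4). |black|=8
Step 5: on BLACK (4,4): turn L to N, flip to white, move to (3,4). |black|=7
Step 6: on WHITE (3,4): turn R to E, flip to black, move to (3,5). |black|=8
Step 7: on WHITE (3,5): turn R to S, flip to black, move to (4,5). |black|=9
Step 8: on BLACK (4,5): turn L to E, flip to white, move to (4,6). |black|=8
Step 9: on WHITE (4,6): turn R to S, flip to black, move to (5,6). |black|=9
Step 10: on WHITE (5,6): turn R to W, flip to black, move to (5,5). |black|=10
Step 11: on WHITE (5,5): turn R to N, flip to black, move to (4,5). |black|=11
Step 12: on WHITE (4,5): turn R to E, flip to black, move to (4,6). |black|=12
Step 13: on BLACK (4,6): turn L to N, flip to white, move to (3,6). |black|=11
Step 14: on BLACK (3,6): turn L to W, flip to white, move to (3,5). |black|=10
Step 15: on BLACK (3,5): turn L to S, flip to white, move to (4,5). |black|=9
Step 16: on BLACK (4,5): turn L to E, flip to white, move to (4,6). |black|=8
Step 17: on WHITE (4,6): turn R to S, flip to black, move to (5,6). |black|=9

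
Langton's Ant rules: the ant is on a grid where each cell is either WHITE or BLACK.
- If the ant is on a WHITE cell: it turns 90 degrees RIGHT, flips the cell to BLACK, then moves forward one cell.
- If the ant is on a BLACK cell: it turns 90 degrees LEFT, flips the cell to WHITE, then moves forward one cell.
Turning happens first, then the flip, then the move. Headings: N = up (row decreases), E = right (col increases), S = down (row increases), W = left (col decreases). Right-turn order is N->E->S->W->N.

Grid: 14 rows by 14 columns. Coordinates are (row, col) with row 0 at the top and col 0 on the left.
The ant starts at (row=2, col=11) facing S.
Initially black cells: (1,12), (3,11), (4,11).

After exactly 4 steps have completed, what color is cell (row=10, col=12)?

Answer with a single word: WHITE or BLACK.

Step 1: on WHITE (2,11): turn R to W, flip to black, move to (2,10). |black|=4
Step 2: on WHITE (2,10): turn R to N, flip to black, move to (1,10). |black|=5
Step 3: on WHITE (1,10): turn R to E, flip to black, move to (1,11). |black|=6
Step 4: on WHITE (1,11): turn R to S, flip to black, move to (2,11). |black|=7

Answer: WHITE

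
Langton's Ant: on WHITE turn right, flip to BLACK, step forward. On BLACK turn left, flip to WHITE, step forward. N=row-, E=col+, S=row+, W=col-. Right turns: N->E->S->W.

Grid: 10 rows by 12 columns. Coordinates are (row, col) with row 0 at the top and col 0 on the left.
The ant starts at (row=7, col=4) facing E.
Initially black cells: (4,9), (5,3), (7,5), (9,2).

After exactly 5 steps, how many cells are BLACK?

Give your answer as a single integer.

Step 1: on WHITE (7,4): turn R to S, flip to black, move to (8,4). |black|=5
Step 2: on WHITE (8,4): turn R to W, flip to black, move to (8,3). |black|=6
Step 3: on WHITE (8,3): turn R to N, flip to black, move to (7,3). |black|=7
Step 4: on WHITE (7,3): turn R to E, flip to black, move to (7,4). |black|=8
Step 5: on BLACK (7,4): turn L to N, flip to white, move to (6,4). |black|=7

Answer: 7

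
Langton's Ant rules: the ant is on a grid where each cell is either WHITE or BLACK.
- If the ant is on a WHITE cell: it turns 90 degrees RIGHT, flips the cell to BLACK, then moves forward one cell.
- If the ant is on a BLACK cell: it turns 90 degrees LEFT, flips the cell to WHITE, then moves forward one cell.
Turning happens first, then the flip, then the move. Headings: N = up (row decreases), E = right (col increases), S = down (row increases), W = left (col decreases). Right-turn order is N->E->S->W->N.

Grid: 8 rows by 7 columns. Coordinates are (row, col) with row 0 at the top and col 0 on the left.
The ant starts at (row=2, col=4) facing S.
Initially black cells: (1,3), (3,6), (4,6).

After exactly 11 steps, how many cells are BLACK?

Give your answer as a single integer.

Step 1: on WHITE (2,4): turn R to W, flip to black, move to (2,3). |black|=4
Step 2: on WHITE (2,3): turn R to N, flip to black, move to (1,3). |black|=5
Step 3: on BLACK (1,3): turn L to W, flip to white, move to (1,2). |black|=4
Step 4: on WHITE (1,2): turn R to N, flip to black, move to (0,2). |black|=5
Step 5: on WHITE (0,2): turn R to E, flip to black, move to (0,3). |black|=6
Step 6: on WHITE (0,3): turn R to S, flip to black, move to (1,3). |black|=7
Step 7: on WHITE (1,3): turn R to W, flip to black, move to (1,2). |black|=8
Step 8: on BLACK (1,2): turn L to S, flip to white, move to (2,2). |black|=7
Step 9: on WHITE (2,2): turn R to W, flip to black, move to (2,1). |black|=8
Step 10: on WHITE (2,1): turn R to N, flip to black, move to (1,1). |black|=9
Step 11: on WHITE (1,1): turn R to E, flip to black, move to (1,2). |black|=10

Answer: 10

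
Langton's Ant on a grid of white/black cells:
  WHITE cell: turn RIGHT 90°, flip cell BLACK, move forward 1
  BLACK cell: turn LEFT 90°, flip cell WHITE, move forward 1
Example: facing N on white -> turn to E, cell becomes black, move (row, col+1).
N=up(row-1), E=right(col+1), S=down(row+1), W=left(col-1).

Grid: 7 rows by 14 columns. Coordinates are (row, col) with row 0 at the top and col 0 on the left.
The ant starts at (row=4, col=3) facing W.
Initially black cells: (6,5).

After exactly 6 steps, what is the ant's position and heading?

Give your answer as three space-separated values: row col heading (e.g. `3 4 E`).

Answer: 5 2 W

Derivation:
Step 1: on WHITE (4,3): turn R to N, flip to black, move to (3,3). |black|=2
Step 2: on WHITE (3,3): turn R to E, flip to black, move to (3,4). |black|=3
Step 3: on WHITE (3,4): turn R to S, flip to black, move to (4,4). |black|=4
Step 4: on WHITE (4,4): turn R to W, flip to black, move to (4,3). |black|=5
Step 5: on BLACK (4,3): turn L to S, flip to white, move to (5,3). |black|=4
Step 6: on WHITE (5,3): turn R to W, flip to black, move to (5,2). |black|=5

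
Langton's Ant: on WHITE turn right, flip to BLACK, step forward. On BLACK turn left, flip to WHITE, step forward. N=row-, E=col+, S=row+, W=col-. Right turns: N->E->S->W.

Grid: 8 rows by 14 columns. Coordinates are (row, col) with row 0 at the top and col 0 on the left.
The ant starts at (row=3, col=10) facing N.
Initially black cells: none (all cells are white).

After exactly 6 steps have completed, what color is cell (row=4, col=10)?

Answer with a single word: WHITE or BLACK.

Answer: BLACK

Derivation:
Step 1: on WHITE (3,10): turn R to E, flip to black, move to (3,11). |black|=1
Step 2: on WHITE (3,11): turn R to S, flip to black, move to (4,11). |black|=2
Step 3: on WHITE (4,11): turn R to W, flip to black, move to (4,10). |black|=3
Step 4: on WHITE (4,10): turn R to N, flip to black, move to (3,10). |black|=4
Step 5: on BLACK (3,10): turn L to W, flip to white, move to (3,9). |black|=3
Step 6: on WHITE (3,9): turn R to N, flip to black, move to (2,9). |black|=4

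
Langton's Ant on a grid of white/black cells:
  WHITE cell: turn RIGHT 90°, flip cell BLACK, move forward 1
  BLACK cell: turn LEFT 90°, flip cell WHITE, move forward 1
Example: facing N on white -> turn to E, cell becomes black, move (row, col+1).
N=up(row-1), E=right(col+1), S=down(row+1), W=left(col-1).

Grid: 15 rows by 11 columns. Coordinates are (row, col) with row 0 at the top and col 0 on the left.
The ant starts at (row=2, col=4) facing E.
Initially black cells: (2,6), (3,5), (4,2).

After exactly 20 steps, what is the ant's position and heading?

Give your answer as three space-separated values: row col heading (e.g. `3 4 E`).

Answer: 0 2 W

Derivation:
Step 1: on WHITE (2,4): turn R to S, flip to black, move to (3,4). |black|=4
Step 2: on WHITE (3,4): turn R to W, flip to black, move to (3,3). |black|=5
Step 3: on WHITE (3,3): turn R to N, flip to black, move to (2,3). |black|=6
Step 4: on WHITE (2,3): turn R to E, flip to black, move to (2,4). |black|=7
Step 5: on BLACK (2,4): turn L to N, flip to white, move to (1,4). |black|=6
Step 6: on WHITE (1,4): turn R to E, flip to black, move to (1,5). |black|=7
Step 7: on WHITE (1,5): turn R to S, flip to black, move to (2,5). |black|=8
Step 8: on WHITE (2,5): turn R to W, flip to black, move to (2,4). |black|=9
Step 9: on WHITE (2,4): turn R to N, flip to black, move to (1,4). |black|=10
Step 10: on BLACK (1,4): turn L to W, flip to white, move to (1,3). |black|=9
Step 11: on WHITE (1,3): turn R to N, flip to black, move to (0,3). |black|=10
Step 12: on WHITE (0,3): turn R to E, flip to black, move to (0,4). |black|=11
Step 13: on WHITE (0,4): turn R to S, flip to black, move to (1,4). |black|=12
Step 14: on WHITE (1,4): turn R to W, flip to black, move to (1,3). |black|=13
Step 15: on BLACK (1,3): turn L to S, flip to white, move to (2,3). |black|=12
Step 16: on BLACK (2,3): turn L to E, flip to white, move to (2,4). |black|=11
Step 17: on BLACK (2,4): turn L to N, flip to white, move to (1,4). |black|=10
Step 18: on BLACK (1,4): turn L to W, flip to white, move to (1,3). |black|=9
Step 19: on WHITE (1,3): turn R to N, flip to black, move to (0,3). |black|=10
Step 20: on BLACK (0,3): turn L to W, flip to white, move to (0,2). |black|=9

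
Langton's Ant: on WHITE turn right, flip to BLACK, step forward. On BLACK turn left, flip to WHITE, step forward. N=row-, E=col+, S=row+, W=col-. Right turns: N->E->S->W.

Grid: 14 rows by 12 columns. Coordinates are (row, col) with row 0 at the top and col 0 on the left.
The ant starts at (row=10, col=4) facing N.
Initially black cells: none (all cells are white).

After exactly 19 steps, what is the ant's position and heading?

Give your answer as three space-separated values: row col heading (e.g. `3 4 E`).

Answer: 11 2 W

Derivation:
Step 1: on WHITE (10,4): turn R to E, flip to black, move to (10,5). |black|=1
Step 2: on WHITE (10,5): turn R to S, flip to black, move to (11,5). |black|=2
Step 3: on WHITE (11,5): turn R to W, flip to black, move to (11,4). |black|=3
Step 4: on WHITE (11,4): turn R to N, flip to black, move to (10,4). |black|=4
Step 5: on BLACK (10,4): turn L to W, flip to white, move to (10,3). |black|=3
Step 6: on WHITE (10,3): turn R to N, flip to black, move to (9,3). |black|=4
Step 7: on WHITE (9,3): turn R to E, flip to black, move to (9,4). |black|=5
Step 8: on WHITE (9,4): turn R to S, flip to black, move to (10,4). |black|=6
Step 9: on WHITE (10,4): turn R to W, flip to black, move to (10,3). |black|=7
Step 10: on BLACK (10,3): turn L to S, flip to white, move to (11,3). |black|=6
Step 11: on WHITE (11,3): turn R to W, flip to black, move to (11,2). |black|=7
Step 12: on WHITE (11,2): turn R to N, flip to black, move to (10,2). |black|=8
Step 13: on WHITE (10,2): turn R to E, flip to black, move to (10,3). |black|=9
Step 14: on WHITE (10,3): turn R to S, flip to black, move to (11,3). |black|=10
Step 15: on BLACK (11,3): turn L to E, flip to white, move to (11,4). |black|=9
Step 16: on BLACK (11,4): turn L to N, flip to white, move to (10,4). |black|=8
Step 17: on BLACK (10,4): turn L to W, flip to white, move to (10,3). |black|=7
Step 18: on BLACK (10,3): turn L to S, flip to white, move to (11,3). |black|=6
Step 19: on WHITE (11,3): turn R to W, flip to black, move to (11,2). |black|=7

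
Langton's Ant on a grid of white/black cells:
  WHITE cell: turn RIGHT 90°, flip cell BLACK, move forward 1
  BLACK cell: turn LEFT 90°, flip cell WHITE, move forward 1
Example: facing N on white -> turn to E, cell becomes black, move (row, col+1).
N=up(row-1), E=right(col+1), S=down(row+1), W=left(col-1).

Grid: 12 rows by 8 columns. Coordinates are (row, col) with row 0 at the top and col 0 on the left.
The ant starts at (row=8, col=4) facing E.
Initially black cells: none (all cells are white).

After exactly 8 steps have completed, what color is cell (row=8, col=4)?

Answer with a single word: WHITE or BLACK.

Step 1: on WHITE (8,4): turn R to S, flip to black, move to (9,4). |black|=1
Step 2: on WHITE (9,4): turn R to W, flip to black, move to (9,3). |black|=2
Step 3: on WHITE (9,3): turn R to N, flip to black, move to (8,3). |black|=3
Step 4: on WHITE (8,3): turn R to E, flip to black, move to (8,4). |black|=4
Step 5: on BLACK (8,4): turn L to N, flip to white, move to (7,4). |black|=3
Step 6: on WHITE (7,4): turn R to E, flip to black, move to (7,5). |black|=4
Step 7: on WHITE (7,5): turn R to S, flip to black, move to (8,5). |black|=5
Step 8: on WHITE (8,5): turn R to W, flip to black, move to (8,4). |black|=6

Answer: WHITE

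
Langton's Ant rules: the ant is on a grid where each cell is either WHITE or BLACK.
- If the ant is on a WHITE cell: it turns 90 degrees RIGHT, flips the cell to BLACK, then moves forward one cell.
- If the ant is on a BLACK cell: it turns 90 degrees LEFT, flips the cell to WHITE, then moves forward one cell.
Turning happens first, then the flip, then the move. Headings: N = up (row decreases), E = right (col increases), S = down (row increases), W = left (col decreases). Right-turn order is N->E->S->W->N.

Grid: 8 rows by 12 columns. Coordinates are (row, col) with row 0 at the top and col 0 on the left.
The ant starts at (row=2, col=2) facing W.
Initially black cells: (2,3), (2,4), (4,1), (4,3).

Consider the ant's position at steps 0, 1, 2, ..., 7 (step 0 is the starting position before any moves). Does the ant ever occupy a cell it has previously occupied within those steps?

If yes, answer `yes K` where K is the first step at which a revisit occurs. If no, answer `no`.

Step 1: on WHITE (2,2): turn R to N, flip to black, move to (1,2). |black|=5 — new cell
Step 2: on WHITE (1,2): turn R to E, flip to black, move to (1,3). |black|=6 — new cell
Step 3: on WHITE (1,3): turn R to S, flip to black, move to (2,3). |black|=7 — new cell
Step 4: on BLACK (2,3): turn L to E, flip to white, move to (2,4). |black|=6 — new cell
Step 5: on BLACK (2,4): turn L to N, flip to white, move to (1,4). |black|=5 — new cell
Step 6: on WHITE (1,4): turn R to E, flip to black, move to (1,5). |black|=6 — new cell
Step 7: on WHITE (1,5): turn R to S, flip to black, move to (2,5). |black|=7 — new cell
No revisit within 7 steps.

Answer: no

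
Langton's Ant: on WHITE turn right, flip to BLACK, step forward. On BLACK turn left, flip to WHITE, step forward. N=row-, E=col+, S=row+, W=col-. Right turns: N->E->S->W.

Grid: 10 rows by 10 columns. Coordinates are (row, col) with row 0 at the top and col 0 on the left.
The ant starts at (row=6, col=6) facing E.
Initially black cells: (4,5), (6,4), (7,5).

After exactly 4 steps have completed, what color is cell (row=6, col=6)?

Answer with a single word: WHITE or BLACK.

Step 1: on WHITE (6,6): turn R to S, flip to black, move to (7,6). |black|=4
Step 2: on WHITE (7,6): turn R to W, flip to black, move to (7,5). |black|=5
Step 3: on BLACK (7,5): turn L to S, flip to white, move to (8,5). |black|=4
Step 4: on WHITE (8,5): turn R to W, flip to black, move to (8,4). |black|=5

Answer: BLACK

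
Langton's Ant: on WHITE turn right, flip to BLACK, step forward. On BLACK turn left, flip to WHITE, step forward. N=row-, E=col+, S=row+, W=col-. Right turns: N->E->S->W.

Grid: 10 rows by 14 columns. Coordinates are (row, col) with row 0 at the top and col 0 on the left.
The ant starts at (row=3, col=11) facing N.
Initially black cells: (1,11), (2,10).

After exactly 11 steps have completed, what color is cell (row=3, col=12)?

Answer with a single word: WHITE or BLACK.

Step 1: on WHITE (3,11): turn R to E, flip to black, move to (3,12). |black|=3
Step 2: on WHITE (3,12): turn R to S, flip to black, move to (4,12). |black|=4
Step 3: on WHITE (4,12): turn R to W, flip to black, move to (4,11). |black|=5
Step 4: on WHITE (4,11): turn R to N, flip to black, move to (3,11). |black|=6
Step 5: on BLACK (3,11): turn L to W, flip to white, move to (3,10). |black|=5
Step 6: on WHITE (3,10): turn R to N, flip to black, move to (2,10). |black|=6
Step 7: on BLACK (2,10): turn L to W, flip to white, move to (2,9). |black|=5
Step 8: on WHITE (2,9): turn R to N, flip to black, move to (1,9). |black|=6
Step 9: on WHITE (1,9): turn R to E, flip to black, move to (1,10). |black|=7
Step 10: on WHITE (1,10): turn R to S, flip to black, move to (2,10). |black|=8
Step 11: on WHITE (2,10): turn R to W, flip to black, move to (2,9). |black|=9

Answer: BLACK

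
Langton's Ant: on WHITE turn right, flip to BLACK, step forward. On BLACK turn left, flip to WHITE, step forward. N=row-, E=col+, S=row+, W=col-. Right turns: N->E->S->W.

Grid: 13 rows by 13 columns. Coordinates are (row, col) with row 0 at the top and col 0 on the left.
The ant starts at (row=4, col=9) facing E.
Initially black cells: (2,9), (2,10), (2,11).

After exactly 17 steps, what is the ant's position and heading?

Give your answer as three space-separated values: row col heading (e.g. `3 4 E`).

Step 1: on WHITE (4,9): turn R to S, flip to black, move to (5,9). |black|=4
Step 2: on WHITE (5,9): turn R to W, flip to black, move to (5,8). |black|=5
Step 3: on WHITE (5,8): turn R to N, flip to black, move to (4,8). |black|=6
Step 4: on WHITE (4,8): turn R to E, flip to black, move to (4,9). |black|=7
Step 5: on BLACK (4,9): turn L to N, flip to white, move to (3,9). |black|=6
Step 6: on WHITE (3,9): turn R to E, flip to black, move to (3,10). |black|=7
Step 7: on WHITE (3,10): turn R to S, flip to black, move to (4,10). |black|=8
Step 8: on WHITE (4,10): turn R to W, flip to black, move to (4,9). |black|=9
Step 9: on WHITE (4,9): turn R to N, flip to black, move to (3,9). |black|=10
Step 10: on BLACK (3,9): turn L to W, flip to white, move to (3,8). |black|=9
Step 11: on WHITE (3,8): turn R to N, flip to black, move to (2,8). |black|=10
Step 12: on WHITE (2,8): turn R to E, flip to black, move to (2,9). |black|=11
Step 13: on BLACK (2,9): turn L to N, flip to white, move to (1,9). |black|=10
Step 14: on WHITE (1,9): turn R to E, flip to black, move to (1,10). |black|=11
Step 15: on WHITE (1,10): turn R to S, flip to black, move to (2,10). |black|=12
Step 16: on BLACK (2,10): turn L to E, flip to white, move to (2,11). |black|=11
Step 17: on BLACK (2,11): turn L to N, flip to white, move to (1,11). |black|=10

Answer: 1 11 N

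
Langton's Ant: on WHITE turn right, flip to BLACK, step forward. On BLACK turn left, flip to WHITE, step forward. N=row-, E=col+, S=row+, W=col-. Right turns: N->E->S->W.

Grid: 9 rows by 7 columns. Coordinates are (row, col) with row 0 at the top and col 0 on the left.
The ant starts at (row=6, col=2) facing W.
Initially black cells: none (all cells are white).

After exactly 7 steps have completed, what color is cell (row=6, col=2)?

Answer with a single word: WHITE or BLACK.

Step 1: on WHITE (6,2): turn R to N, flip to black, move to (5,2). |black|=1
Step 2: on WHITE (5,2): turn R to E, flip to black, move to (5,3). |black|=2
Step 3: on WHITE (5,3): turn R to S, flip to black, move to (6,3). |black|=3
Step 4: on WHITE (6,3): turn R to W, flip to black, move to (6,2). |black|=4
Step 5: on BLACK (6,2): turn L to S, flip to white, move to (7,2). |black|=3
Step 6: on WHITE (7,2): turn R to W, flip to black, move to (7,1). |black|=4
Step 7: on WHITE (7,1): turn R to N, flip to black, move to (6,1). |black|=5

Answer: WHITE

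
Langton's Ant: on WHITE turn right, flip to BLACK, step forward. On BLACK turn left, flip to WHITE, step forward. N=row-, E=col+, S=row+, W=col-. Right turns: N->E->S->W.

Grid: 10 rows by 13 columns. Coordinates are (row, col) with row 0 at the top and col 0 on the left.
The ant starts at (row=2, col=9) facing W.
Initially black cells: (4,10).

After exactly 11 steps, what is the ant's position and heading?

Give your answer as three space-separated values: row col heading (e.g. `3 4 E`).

Step 1: on WHITE (2,9): turn R to N, flip to black, move to (1,9). |black|=2
Step 2: on WHITE (1,9): turn R to E, flip to black, move to (1,10). |black|=3
Step 3: on WHITE (1,10): turn R to S, flip to black, move to (2,10). |black|=4
Step 4: on WHITE (2,10): turn R to W, flip to black, move to (2,9). |black|=5
Step 5: on BLACK (2,9): turn L to S, flip to white, move to (3,9). |black|=4
Step 6: on WHITE (3,9): turn R to W, flip to black, move to (3,8). |black|=5
Step 7: on WHITE (3,8): turn R to N, flip to black, move to (2,8). |black|=6
Step 8: on WHITE (2,8): turn R to E, flip to black, move to (2,9). |black|=7
Step 9: on WHITE (2,9): turn R to S, flip to black, move to (3,9). |black|=8
Step 10: on BLACK (3,9): turn L to E, flip to white, move to (3,10). |black|=7
Step 11: on WHITE (3,10): turn R to S, flip to black, move to (4,10). |black|=8

Answer: 4 10 S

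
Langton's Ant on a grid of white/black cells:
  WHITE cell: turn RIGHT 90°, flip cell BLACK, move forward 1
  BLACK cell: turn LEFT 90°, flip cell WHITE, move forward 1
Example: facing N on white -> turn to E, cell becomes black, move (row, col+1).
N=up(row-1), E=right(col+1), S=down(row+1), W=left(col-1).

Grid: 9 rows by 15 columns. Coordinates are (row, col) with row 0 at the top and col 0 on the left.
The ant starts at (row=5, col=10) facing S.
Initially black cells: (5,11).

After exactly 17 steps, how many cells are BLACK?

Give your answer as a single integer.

Answer: 8

Derivation:
Step 1: on WHITE (5,10): turn R to W, flip to black, move to (5,9). |black|=2
Step 2: on WHITE (5,9): turn R to N, flip to black, move to (4,9). |black|=3
Step 3: on WHITE (4,9): turn R to E, flip to black, move to (4,10). |black|=4
Step 4: on WHITE (4,10): turn R to S, flip to black, move to (5,10). |black|=5
Step 5: on BLACK (5,10): turn L to E, flip to white, move to (5,11). |black|=4
Step 6: on BLACK (5,11): turn L to N, flip to white, move to (4,11). |black|=3
Step 7: on WHITE (4,11): turn R to E, flip to black, move to (4,12). |black|=4
Step 8: on WHITE (4,12): turn R to S, flip to black, move to (5,12). |black|=5
Step 9: on WHITE (5,12): turn R to W, flip to black, move to (5,11). |black|=6
Step 10: on WHITE (5,11): turn R to N, flip to black, move to (4,11). |black|=7
Step 11: on BLACK (4,11): turn L to W, flip to white, move to (4,10). |black|=6
Step 12: on BLACK (4,10): turn L to S, flip to white, move to (5,10). |black|=5
Step 13: on WHITE (5,10): turn R to W, flip to black, move to (5,9). |black|=6
Step 14: on BLACK (5,9): turn L to S, flip to white, move to (6,9). |black|=5
Step 15: on WHITE (6,9): turn R to W, flip to black, move to (6,8). |black|=6
Step 16: on WHITE (6,8): turn R to N, flip to black, move to (5,8). |black|=7
Step 17: on WHITE (5,8): turn R to E, flip to black, move to (5,9). |black|=8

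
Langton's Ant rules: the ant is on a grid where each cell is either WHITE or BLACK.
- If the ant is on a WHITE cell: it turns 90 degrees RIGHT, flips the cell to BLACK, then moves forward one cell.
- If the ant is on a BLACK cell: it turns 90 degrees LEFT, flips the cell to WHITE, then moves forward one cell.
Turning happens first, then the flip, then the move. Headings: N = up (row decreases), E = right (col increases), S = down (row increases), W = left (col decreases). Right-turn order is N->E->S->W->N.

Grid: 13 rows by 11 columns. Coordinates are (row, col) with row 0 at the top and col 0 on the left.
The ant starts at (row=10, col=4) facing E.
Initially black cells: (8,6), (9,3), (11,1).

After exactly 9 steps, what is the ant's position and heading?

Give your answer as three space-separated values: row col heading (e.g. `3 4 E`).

Step 1: on WHITE (10,4): turn R to S, flip to black, move to (11,4). |black|=4
Step 2: on WHITE (11,4): turn R to W, flip to black, move to (11,3). |black|=5
Step 3: on WHITE (11,3): turn R to N, flip to black, move to (10,3). |black|=6
Step 4: on WHITE (10,3): turn R to E, flip to black, move to (10,4). |black|=7
Step 5: on BLACK (10,4): turn L to N, flip to white, move to (9,4). |black|=6
Step 6: on WHITE (9,4): turn R to E, flip to black, move to (9,5). |black|=7
Step 7: on WHITE (9,5): turn R to S, flip to black, move to (10,5). |black|=8
Step 8: on WHITE (10,5): turn R to W, flip to black, move to (10,4). |black|=9
Step 9: on WHITE (10,4): turn R to N, flip to black, move to (9,4). |black|=10

Answer: 9 4 N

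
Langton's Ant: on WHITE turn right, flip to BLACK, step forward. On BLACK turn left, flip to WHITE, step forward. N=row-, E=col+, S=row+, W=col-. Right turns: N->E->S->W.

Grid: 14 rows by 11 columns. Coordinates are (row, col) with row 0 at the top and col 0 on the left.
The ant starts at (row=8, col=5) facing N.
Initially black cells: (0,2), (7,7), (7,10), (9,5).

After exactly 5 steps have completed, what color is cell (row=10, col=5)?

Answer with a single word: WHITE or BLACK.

Answer: BLACK

Derivation:
Step 1: on WHITE (8,5): turn R to E, flip to black, move to (8,6). |black|=5
Step 2: on WHITE (8,6): turn R to S, flip to black, move to (9,6). |black|=6
Step 3: on WHITE (9,6): turn R to W, flip to black, move to (9,5). |black|=7
Step 4: on BLACK (9,5): turn L to S, flip to white, move to (10,5). |black|=6
Step 5: on WHITE (10,5): turn R to W, flip to black, move to (10,4). |black|=7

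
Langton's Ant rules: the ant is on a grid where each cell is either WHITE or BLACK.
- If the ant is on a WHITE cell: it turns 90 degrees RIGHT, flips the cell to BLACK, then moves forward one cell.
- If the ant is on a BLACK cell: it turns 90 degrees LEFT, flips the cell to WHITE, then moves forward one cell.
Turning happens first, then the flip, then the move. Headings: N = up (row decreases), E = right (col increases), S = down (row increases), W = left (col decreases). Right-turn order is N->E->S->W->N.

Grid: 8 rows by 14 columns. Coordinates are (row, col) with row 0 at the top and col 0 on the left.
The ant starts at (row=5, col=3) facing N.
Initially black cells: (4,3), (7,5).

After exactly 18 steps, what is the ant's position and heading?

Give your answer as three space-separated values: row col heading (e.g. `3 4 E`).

Answer: 4 2 S

Derivation:
Step 1: on WHITE (5,3): turn R to E, flip to black, move to (5,4). |black|=3
Step 2: on WHITE (5,4): turn R to S, flip to black, move to (6,4). |black|=4
Step 3: on WHITE (6,4): turn R to W, flip to black, move to (6,3). |black|=5
Step 4: on WHITE (6,3): turn R to N, flip to black, move to (5,3). |black|=6
Step 5: on BLACK (5,3): turn L to W, flip to white, move to (5,2). |black|=5
Step 6: on WHITE (5,2): turn R to N, flip to black, move to (4,2). |black|=6
Step 7: on WHITE (4,2): turn R to E, flip to black, move to (4,3). |black|=7
Step 8: on BLACK (4,3): turn L to N, flip to white, move to (3,3). |black|=6
Step 9: on WHITE (3,3): turn R to E, flip to black, move to (3,4). |black|=7
Step 10: on WHITE (3,4): turn R to S, flip to black, move to (4,4). |black|=8
Step 11: on WHITE (4,4): turn R to W, flip to black, move to (4,3). |black|=9
Step 12: on WHITE (4,3): turn R to N, flip to black, move to (3,3). |black|=10
Step 13: on BLACK (3,3): turn L to W, flip to white, move to (3,2). |black|=9
Step 14: on WHITE (3,2): turn R to N, flip to black, move to (2,2). |black|=10
Step 15: on WHITE (2,2): turn R to E, flip to black, move to (2,3). |black|=11
Step 16: on WHITE (2,3): turn R to S, flip to black, move to (3,3). |black|=12
Step 17: on WHITE (3,3): turn R to W, flip to black, move to (3,2). |black|=13
Step 18: on BLACK (3,2): turn L to S, flip to white, move to (4,2). |black|=12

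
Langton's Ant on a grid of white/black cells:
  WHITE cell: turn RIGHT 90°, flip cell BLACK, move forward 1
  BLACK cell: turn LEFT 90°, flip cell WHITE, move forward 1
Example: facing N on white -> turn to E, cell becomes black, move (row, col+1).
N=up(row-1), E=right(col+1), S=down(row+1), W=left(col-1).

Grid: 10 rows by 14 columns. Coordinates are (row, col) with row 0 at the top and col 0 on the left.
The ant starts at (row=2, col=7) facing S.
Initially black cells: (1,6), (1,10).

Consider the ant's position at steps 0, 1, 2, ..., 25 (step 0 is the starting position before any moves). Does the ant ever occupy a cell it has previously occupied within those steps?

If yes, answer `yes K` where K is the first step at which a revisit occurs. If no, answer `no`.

Answer: yes 6

Derivation:
Step 1: on WHITE (2,7): turn R to W, flip to black, move to (2,6). |black|=3 — new cell
Step 2: on WHITE (2,6): turn R to N, flip to black, move to (1,6). |black|=4 — new cell
Step 3: on BLACK (1,6): turn L to W, flip to white, move to (1,5). |black|=3 — new cell
Step 4: on WHITE (1,5): turn R to N, flip to black, move to (0,5). |black|=4 — new cell
Step 5: on WHITE (0,5): turn R to E, flip to black, move to (0,6). |black|=5 — new cell
Step 6: on WHITE (0,6): turn R to S, flip to black, move to (1,6). |black|=6 — REVISIT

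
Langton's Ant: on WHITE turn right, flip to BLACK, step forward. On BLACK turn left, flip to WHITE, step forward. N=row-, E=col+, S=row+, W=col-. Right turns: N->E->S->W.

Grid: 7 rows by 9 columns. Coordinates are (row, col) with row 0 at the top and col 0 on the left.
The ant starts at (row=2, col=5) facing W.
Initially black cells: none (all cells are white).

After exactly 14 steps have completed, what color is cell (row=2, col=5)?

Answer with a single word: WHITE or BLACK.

Step 1: on WHITE (2,5): turn R to N, flip to black, move to (1,5). |black|=1
Step 2: on WHITE (1,5): turn R to E, flip to black, move to (1,6). |black|=2
Step 3: on WHITE (1,6): turn R to S, flip to black, move to (2,6). |black|=3
Step 4: on WHITE (2,6): turn R to W, flip to black, move to (2,5). |black|=4
Step 5: on BLACK (2,5): turn L to S, flip to white, move to (3,5). |black|=3
Step 6: on WHITE (3,5): turn R to W, flip to black, move to (3,4). |black|=4
Step 7: on WHITE (3,4): turn R to N, flip to black, move to (2,4). |black|=5
Step 8: on WHITE (2,4): turn R to E, flip to black, move to (2,5). |black|=6
Step 9: on WHITE (2,5): turn R to S, flip to black, move to (3,5). |black|=7
Step 10: on BLACK (3,5): turn L to E, flip to white, move to (3,6). |black|=6
Step 11: on WHITE (3,6): turn R to S, flip to black, move to (4,6). |black|=7
Step 12: on WHITE (4,6): turn R to W, flip to black, move to (4,5). |black|=8
Step 13: on WHITE (4,5): turn R to N, flip to black, move to (3,5). |black|=9
Step 14: on WHITE (3,5): turn R to E, flip to black, move to (3,6). |black|=10

Answer: BLACK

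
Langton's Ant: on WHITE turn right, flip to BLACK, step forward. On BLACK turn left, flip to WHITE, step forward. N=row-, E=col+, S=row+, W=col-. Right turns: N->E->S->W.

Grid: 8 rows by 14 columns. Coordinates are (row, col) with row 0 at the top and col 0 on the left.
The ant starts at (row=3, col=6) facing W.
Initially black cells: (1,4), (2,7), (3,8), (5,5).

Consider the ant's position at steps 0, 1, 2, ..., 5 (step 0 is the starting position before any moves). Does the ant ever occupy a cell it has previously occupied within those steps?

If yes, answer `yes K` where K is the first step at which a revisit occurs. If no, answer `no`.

Step 1: on WHITE (3,6): turn R to N, flip to black, move to (2,6). |black|=5 — new cell
Step 2: on WHITE (2,6): turn R to E, flip to black, move to (2,7). |black|=6 — new cell
Step 3: on BLACK (2,7): turn L to N, flip to white, move to (1,7). |black|=5 — new cell
Step 4: on WHITE (1,7): turn R to E, flip to black, move to (1,8). |black|=6 — new cell
Step 5: on WHITE (1,8): turn R to S, flip to black, move to (2,8). |black|=7 — new cell
No revisit within 5 steps.

Answer: no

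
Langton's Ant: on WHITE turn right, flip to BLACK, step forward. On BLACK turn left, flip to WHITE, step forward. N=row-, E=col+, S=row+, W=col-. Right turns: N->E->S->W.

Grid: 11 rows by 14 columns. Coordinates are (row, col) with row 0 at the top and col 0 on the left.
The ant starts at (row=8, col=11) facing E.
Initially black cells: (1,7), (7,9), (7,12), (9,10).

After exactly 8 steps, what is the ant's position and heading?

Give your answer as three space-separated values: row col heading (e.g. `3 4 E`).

Step 1: on WHITE (8,11): turn R to S, flip to black, move to (9,11). |black|=5
Step 2: on WHITE (9,11): turn R to W, flip to black, move to (9,10). |black|=6
Step 3: on BLACK (9,10): turn L to S, flip to white, move to (10,10). |black|=5
Step 4: on WHITE (10,10): turn R to W, flip to black, move to (10,9). |black|=6
Step 5: on WHITE (10,9): turn R to N, flip to black, move to (9,9). |black|=7
Step 6: on WHITE (9,9): turn R to E, flip to black, move to (9,10). |black|=8
Step 7: on WHITE (9,10): turn R to S, flip to black, move to (10,10). |black|=9
Step 8: on BLACK (10,10): turn L to E, flip to white, move to (10,11). |black|=8

Answer: 10 11 E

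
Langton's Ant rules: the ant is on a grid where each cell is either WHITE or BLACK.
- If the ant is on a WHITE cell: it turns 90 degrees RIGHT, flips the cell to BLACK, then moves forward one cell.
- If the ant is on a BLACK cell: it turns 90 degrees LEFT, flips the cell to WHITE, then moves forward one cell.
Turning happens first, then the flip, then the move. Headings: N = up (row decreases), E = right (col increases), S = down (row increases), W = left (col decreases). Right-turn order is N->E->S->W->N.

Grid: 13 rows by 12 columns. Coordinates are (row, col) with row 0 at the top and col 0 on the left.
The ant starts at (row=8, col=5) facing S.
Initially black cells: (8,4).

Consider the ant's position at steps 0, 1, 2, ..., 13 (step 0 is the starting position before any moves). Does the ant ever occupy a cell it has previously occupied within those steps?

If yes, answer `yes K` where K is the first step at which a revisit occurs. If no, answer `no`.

Step 1: on WHITE (8,5): turn R to W, flip to black, move to (8,4). |black|=2 — new cell
Step 2: on BLACK (8,4): turn L to S, flip to white, move to (9,4). |black|=1 — new cell
Step 3: on WHITE (9,4): turn R to W, flip to black, move to (9,3). |black|=2 — new cell
Step 4: on WHITE (9,3): turn R to N, flip to black, move to (8,3). |black|=3 — new cell
Step 5: on WHITE (8,3): turn R to E, flip to black, move to (8,4). |black|=4 — REVISIT

Answer: yes 5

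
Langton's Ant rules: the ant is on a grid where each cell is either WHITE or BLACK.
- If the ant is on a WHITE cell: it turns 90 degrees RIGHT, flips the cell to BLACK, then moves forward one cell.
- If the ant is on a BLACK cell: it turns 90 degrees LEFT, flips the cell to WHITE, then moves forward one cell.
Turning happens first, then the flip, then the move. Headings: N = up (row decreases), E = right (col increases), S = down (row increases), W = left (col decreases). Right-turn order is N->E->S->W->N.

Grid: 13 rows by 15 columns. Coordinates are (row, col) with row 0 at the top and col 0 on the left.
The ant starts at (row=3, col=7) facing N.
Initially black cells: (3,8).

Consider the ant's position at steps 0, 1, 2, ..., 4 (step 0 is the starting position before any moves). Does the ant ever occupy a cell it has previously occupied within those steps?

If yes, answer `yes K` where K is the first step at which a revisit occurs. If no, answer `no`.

Answer: no

Derivation:
Step 1: on WHITE (3,7): turn R to E, flip to black, move to (3,8). |black|=2 — new cell
Step 2: on BLACK (3,8): turn L to N, flip to white, move to (2,8). |black|=1 — new cell
Step 3: on WHITE (2,8): turn R to E, flip to black, move to (2,9). |black|=2 — new cell
Step 4: on WHITE (2,9): turn R to S, flip to black, move to (3,9). |black|=3 — new cell
No revisit within 4 steps.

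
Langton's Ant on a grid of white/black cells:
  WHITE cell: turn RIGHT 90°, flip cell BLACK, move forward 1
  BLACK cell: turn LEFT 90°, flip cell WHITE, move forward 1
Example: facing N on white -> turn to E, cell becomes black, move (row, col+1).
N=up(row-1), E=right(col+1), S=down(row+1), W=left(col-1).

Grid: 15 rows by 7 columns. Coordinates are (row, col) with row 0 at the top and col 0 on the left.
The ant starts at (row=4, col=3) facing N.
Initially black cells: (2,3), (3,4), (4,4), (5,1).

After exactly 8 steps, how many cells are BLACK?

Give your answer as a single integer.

Step 1: on WHITE (4,3): turn R to E, flip to black, move to (4,4). |black|=5
Step 2: on BLACK (4,4): turn L to N, flip to white, move to (3,4). |black|=4
Step 3: on BLACK (3,4): turn L to W, flip to white, move to (3,3). |black|=3
Step 4: on WHITE (3,3): turn R to N, flip to black, move to (2,3). |black|=4
Step 5: on BLACK (2,3): turn L to W, flip to white, move to (2,2). |black|=3
Step 6: on WHITE (2,2): turn R to N, flip to black, move to (1,2). |black|=4
Step 7: on WHITE (1,2): turn R to E, flip to black, move to (1,3). |black|=5
Step 8: on WHITE (1,3): turn R to S, flip to black, move to (2,3). |black|=6

Answer: 6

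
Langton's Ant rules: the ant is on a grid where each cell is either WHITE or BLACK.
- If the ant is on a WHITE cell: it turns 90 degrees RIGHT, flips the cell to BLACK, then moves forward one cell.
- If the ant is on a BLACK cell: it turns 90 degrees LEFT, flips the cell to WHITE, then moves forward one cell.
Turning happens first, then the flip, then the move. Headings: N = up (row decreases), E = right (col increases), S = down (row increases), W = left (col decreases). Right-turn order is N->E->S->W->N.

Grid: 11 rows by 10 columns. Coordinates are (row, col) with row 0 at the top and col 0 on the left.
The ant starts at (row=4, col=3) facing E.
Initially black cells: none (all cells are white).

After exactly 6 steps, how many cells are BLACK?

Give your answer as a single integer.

Step 1: on WHITE (4,3): turn R to S, flip to black, move to (5,3). |black|=1
Step 2: on WHITE (5,3): turn R to W, flip to black, move to (5,2). |black|=2
Step 3: on WHITE (5,2): turn R to N, flip to black, move to (4,2). |black|=3
Step 4: on WHITE (4,2): turn R to E, flip to black, move to (4,3). |black|=4
Step 5: on BLACK (4,3): turn L to N, flip to white, move to (3,3). |black|=3
Step 6: on WHITE (3,3): turn R to E, flip to black, move to (3,4). |black|=4

Answer: 4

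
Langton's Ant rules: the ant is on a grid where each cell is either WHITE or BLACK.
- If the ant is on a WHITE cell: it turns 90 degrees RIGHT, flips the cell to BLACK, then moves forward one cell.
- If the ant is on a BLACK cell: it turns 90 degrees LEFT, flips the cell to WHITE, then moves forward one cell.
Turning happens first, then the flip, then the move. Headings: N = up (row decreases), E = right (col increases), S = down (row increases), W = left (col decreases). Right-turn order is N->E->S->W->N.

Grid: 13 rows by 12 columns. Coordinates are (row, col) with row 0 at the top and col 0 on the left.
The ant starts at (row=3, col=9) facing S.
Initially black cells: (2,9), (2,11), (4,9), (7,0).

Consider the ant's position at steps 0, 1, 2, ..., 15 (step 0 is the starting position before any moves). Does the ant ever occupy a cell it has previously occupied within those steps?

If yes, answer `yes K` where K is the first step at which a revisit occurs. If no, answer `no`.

Answer: yes 7

Derivation:
Step 1: on WHITE (3,9): turn R to W, flip to black, move to (3,8). |black|=5 — new cell
Step 2: on WHITE (3,8): turn R to N, flip to black, move to (2,8). |black|=6 — new cell
Step 3: on WHITE (2,8): turn R to E, flip to black, move to (2,9). |black|=7 — new cell
Step 4: on BLACK (2,9): turn L to N, flip to white, move to (1,9). |black|=6 — new cell
Step 5: on WHITE (1,9): turn R to E, flip to black, move to (1,10). |black|=7 — new cell
Step 6: on WHITE (1,10): turn R to S, flip to black, move to (2,10). |black|=8 — new cell
Step 7: on WHITE (2,10): turn R to W, flip to black, move to (2,9). |black|=9 — REVISIT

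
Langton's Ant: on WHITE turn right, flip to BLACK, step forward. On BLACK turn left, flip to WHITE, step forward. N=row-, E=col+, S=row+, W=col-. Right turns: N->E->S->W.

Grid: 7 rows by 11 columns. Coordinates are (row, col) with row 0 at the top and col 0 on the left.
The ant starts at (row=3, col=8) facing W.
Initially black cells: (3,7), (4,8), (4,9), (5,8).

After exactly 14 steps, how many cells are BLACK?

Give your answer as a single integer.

Answer: 8

Derivation:
Step 1: on WHITE (3,8): turn R to N, flip to black, move to (2,8). |black|=5
Step 2: on WHITE (2,8): turn R to E, flip to black, move to (2,9). |black|=6
Step 3: on WHITE (2,9): turn R to S, flip to black, move to (3,9). |black|=7
Step 4: on WHITE (3,9): turn R to W, flip to black, move to (3,8). |black|=8
Step 5: on BLACK (3,8): turn L to S, flip to white, move to (4,8). |black|=7
Step 6: on BLACK (4,8): turn L to E, flip to white, move to (4,9). |black|=6
Step 7: on BLACK (4,9): turn L to N, flip to white, move to (3,9). |black|=5
Step 8: on BLACK (3,9): turn L to W, flip to white, move to (3,8). |black|=4
Step 9: on WHITE (3,8): turn R to N, flip to black, move to (2,8). |black|=5
Step 10: on BLACK (2,8): turn L to W, flip to white, move to (2,7). |black|=4
Step 11: on WHITE (2,7): turn R to N, flip to black, move to (1,7). |black|=5
Step 12: on WHITE (1,7): turn R to E, flip to black, move to (1,8). |black|=6
Step 13: on WHITE (1,8): turn R to S, flip to black, move to (2,8). |black|=7
Step 14: on WHITE (2,8): turn R to W, flip to black, move to (2,7). |black|=8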